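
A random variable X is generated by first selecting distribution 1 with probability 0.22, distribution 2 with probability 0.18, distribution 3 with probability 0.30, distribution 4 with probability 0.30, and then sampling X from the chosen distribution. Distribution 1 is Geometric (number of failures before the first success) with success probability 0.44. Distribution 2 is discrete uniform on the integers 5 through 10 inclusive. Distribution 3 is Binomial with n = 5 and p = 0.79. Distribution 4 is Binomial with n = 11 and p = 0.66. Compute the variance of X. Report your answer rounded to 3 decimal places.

8.195

Per component, 1: μ=1.27273, E[X²]=4.5124; 2: μ=7.5, E[X²]=59.1667; 3: μ=3.95, E[X²]=16.432; 4: μ=7.26, E[X²]=55.176.
E[X] = 0.22·1.27273 + 0.18·7.5 + 0.3·3.95 + 0.3·7.26 = 4.993.
E[X²] = 0.22·4.5124 + 0.18·59.1667 + 0.3·16.432 + 0.3·55.176 = 33.1251.
Var(X) = E[X²] − (E[X])² = 33.1251 − 24.93 = 8.19508.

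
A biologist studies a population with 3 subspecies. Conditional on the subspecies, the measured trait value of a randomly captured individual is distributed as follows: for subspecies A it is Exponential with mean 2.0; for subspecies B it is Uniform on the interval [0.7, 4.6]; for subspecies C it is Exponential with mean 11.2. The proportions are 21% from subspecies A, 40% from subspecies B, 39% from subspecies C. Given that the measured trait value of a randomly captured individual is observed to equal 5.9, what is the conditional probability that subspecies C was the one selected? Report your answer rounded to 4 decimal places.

0.7891

Likelihoods f(5.9 | ·): A: 0.0261699; B: 0; C: 0.0527232.
Posterior ∝ prior × likelihood. Numerator for C: 0.39·0.0527232 = 0.0205621.
Normalizing constant: 0.21·0.0261699 + 0.4·0 + 0.39·0.0527232 = 0.0260577.
P(C | observation) = 0.0205621 / 0.0260577 = 0.789096.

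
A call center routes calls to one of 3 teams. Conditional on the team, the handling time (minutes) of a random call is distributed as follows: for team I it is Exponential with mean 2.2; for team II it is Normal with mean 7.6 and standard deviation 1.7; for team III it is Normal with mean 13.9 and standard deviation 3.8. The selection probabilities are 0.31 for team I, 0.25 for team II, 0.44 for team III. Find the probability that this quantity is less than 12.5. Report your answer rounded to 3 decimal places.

Conditional on each team, P(X < 12.5): I: 0.996593; II: 0.998026; III: 0.35628.
By total probability, P(X < 12.5) = 0.31·0.996593 + 0.25·0.998026 + 0.44·0.35628 = 0.715213.

0.715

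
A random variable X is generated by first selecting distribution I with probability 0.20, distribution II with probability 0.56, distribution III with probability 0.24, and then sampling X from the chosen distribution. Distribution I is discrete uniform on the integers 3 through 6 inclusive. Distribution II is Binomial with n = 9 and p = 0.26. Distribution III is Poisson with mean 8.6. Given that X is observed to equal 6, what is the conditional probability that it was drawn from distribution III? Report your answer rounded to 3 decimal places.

Likelihoods P(X=6 | ·): I: 0.25; II: 0.0105151; III: 0.103449.
Posterior ∝ prior × likelihood. Numerator for III: 0.24·0.103449 = 0.0248277.
Normalizing constant: 0.2·0.25 + 0.56·0.0105151 + 0.24·0.103449 = 0.0807162.
P(III | observation) = 0.0248277 / 0.0807162 = 0.307593.

0.308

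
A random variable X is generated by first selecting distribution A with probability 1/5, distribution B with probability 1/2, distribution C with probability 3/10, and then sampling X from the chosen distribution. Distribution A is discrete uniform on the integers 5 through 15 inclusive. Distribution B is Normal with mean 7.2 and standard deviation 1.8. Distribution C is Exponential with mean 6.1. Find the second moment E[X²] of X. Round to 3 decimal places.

For each component E[X²] = Var + (mean)², giving A: 110; B: 55.08; C: 74.42.
Overall E[X²] = 0.2·110 + 0.5·55.08 + 0.3·74.42 = 71.866.

71.866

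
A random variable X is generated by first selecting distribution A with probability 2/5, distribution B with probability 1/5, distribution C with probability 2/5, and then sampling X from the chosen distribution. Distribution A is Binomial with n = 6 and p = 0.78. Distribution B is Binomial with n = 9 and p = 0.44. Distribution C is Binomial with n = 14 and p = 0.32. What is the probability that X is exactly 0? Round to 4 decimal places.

0.0029

Conditional on each component, P(X = 0): A: 0.00011338; B: 0.00541617; C: 0.00451986.
By total probability, P(X = 0) = 0.4·0.00011338 + 0.2·0.00541617 + 0.4·0.00451986 = 0.00293653.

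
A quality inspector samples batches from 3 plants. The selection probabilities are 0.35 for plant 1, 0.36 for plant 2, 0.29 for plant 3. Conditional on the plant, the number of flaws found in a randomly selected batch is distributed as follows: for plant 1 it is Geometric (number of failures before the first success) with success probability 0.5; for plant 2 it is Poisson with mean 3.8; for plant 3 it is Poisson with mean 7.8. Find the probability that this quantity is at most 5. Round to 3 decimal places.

0.699

Conditional on each plant, P(X ≤ 5): 1: 0.984375; 2: 0.815556; 3: 0.210251.
By total probability, P(X ≤ 5) = 0.35·0.984375 + 0.36·0.815556 + 0.29·0.210251 = 0.699104.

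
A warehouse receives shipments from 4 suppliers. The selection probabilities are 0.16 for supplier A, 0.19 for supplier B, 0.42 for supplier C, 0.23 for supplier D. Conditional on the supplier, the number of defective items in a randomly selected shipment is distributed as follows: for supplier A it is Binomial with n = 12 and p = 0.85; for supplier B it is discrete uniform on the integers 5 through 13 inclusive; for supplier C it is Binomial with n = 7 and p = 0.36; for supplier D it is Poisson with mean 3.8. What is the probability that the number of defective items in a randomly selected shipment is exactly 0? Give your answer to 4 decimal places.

0.0236

Conditional on each supplier, P(X = 0): A: 1.29746e-10; B: 0; C: 0.0439805; D: 0.0223708.
By total probability, P(X = 0) = 0.16·1.29746e-10 + 0.19·0 + 0.42·0.0439805 + 0.23·0.0223708 = 0.0236171.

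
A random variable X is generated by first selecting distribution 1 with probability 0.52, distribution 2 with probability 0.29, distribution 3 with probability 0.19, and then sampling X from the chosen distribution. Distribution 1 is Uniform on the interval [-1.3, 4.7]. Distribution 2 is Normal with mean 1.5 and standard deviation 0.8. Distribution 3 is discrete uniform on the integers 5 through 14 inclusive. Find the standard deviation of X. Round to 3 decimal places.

3.586

Per component, 1: μ=1.7, E[X²]=5.89; 2: μ=1.5, E[X²]=2.89; 3: μ=9.5, E[X²]=98.5.
E[X] = 0.52·1.7 + 0.29·1.5 + 0.19·9.5 = 3.124.
E[X²] = 0.52·5.89 + 0.29·2.89 + 0.19·98.5 = 22.6159.
Var(X) = E[X²] − (E[X])² = 22.6159 − 9.75938 = 12.8565.
SD(X) = √12.8565 = 3.5856.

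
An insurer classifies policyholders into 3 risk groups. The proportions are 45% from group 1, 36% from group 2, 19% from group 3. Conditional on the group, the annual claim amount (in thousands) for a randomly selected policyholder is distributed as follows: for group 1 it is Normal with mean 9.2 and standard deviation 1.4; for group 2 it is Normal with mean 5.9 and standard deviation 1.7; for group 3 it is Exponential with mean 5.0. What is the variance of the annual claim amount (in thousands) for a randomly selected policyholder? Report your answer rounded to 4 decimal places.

Per component, 1: μ=9.2, E[X²]=86.6; 2: μ=5.9, E[X²]=37.7; 3: μ=5, E[X²]=50.
E[X] = 0.45·9.2 + 0.36·5.9 + 0.19·5 = 7.214.
E[X²] = 0.45·86.6 + 0.36·37.7 + 0.19·50 = 62.042.
Var(X) = E[X²] − (E[X])² = 62.042 − 52.0418 = 10.0002.

10.0002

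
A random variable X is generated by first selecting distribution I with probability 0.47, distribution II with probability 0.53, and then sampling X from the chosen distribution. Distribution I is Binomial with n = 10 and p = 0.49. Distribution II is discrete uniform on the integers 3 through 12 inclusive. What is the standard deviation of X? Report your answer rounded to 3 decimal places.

Per component, I: μ=4.9, E[X²]=26.509; II: μ=7.5, E[X²]=64.5.
E[X] = 0.47·4.9 + 0.53·7.5 = 6.278.
E[X²] = 0.47·26.509 + 0.53·64.5 = 46.6442.
Var(X) = E[X²] − (E[X])² = 46.6442 − 39.4133 = 7.23095.
SD(X) = √7.23095 = 2.68904.

2.689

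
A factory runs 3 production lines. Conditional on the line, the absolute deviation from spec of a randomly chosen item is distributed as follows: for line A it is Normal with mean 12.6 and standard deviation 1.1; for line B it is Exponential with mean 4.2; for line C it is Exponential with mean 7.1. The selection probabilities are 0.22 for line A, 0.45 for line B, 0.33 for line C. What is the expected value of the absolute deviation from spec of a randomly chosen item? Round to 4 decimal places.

Component means — A: 12.6; B: 4.2; C: 7.1.
E[X] = 0.22·12.6 + 0.45·4.2 + 0.33·7.1 = 7.005.

7.0050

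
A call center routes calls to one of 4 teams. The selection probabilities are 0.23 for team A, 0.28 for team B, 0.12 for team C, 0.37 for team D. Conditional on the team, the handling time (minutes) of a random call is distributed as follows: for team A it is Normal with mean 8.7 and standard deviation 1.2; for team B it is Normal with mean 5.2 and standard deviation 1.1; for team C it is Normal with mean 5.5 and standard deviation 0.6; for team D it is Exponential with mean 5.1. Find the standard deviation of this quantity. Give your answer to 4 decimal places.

3.5387

Per component, A: μ=8.7, E[X²]=77.13; B: μ=5.2, E[X²]=28.25; C: μ=5.5, E[X²]=30.61; D: μ=5.1, E[X²]=52.02.
E[X] = 0.23·8.7 + 0.28·5.2 + 0.12·5.5 + 0.37·5.1 = 6.004.
E[X²] = 0.23·77.13 + 0.28·28.25 + 0.12·30.61 + 0.37·52.02 = 48.5705.
Var(X) = E[X²] − (E[X])² = 48.5705 − 36.048 = 12.5225.
SD(X) = √12.5225 = 3.53871.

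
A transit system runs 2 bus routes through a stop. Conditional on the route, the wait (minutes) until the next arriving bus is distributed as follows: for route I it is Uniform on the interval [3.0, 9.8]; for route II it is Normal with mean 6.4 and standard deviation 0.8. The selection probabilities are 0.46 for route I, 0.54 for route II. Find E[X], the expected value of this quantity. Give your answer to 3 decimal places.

Component means — I: 6.4; II: 6.4.
E[X] = 0.46·6.4 + 0.54·6.4 = 6.4.

6.400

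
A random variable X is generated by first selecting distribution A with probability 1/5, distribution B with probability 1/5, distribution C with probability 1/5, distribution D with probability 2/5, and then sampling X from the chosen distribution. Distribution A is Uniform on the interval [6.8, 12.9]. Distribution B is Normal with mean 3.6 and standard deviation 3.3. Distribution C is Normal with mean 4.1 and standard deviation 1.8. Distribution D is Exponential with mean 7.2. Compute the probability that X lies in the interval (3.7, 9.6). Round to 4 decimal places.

Conditional on each component, P(3.7 < X < 9.6): A: 0.459016; B: 0.453395; C: 0.586806; D: 0.334568.
By total probability, P(3.7 < X < 9.6) = 0.2·0.459016 + 0.2·0.453395 + 0.2·0.586806 + 0.4·0.334568 = 0.433671.

0.4337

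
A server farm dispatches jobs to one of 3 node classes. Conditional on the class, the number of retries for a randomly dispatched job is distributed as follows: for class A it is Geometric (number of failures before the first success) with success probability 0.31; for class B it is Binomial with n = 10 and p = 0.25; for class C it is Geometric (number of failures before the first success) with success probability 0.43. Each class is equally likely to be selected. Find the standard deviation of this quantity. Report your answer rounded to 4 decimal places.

2.0731

Per component, A: μ=2.22581, E[X²]=12.1342; B: μ=2.5, E[X²]=8.125; C: μ=1.32558, E[X²]=4.83991.
E[X] = 0.333333·2.22581 + 0.333333·2.5 + 0.333333·1.32558 = 2.01713.
E[X²] = 0.333333·12.1342 + 0.333333·8.125 + 0.333333·4.83991 = 8.36638.
Var(X) = E[X²] − (E[X])² = 8.36638 − 4.06881 = 4.29757.
SD(X) = √4.29757 = 2.07306.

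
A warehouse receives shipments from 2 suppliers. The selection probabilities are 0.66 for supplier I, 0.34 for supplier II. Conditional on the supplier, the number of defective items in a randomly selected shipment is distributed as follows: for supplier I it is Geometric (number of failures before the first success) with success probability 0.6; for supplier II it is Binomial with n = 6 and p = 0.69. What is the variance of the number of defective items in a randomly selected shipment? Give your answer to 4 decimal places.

Per component, I: μ=0.666667, E[X²]=1.55556; II: μ=4.14, E[X²]=18.423.
E[X] = 0.66·0.666667 + 0.34·4.14 = 1.8476.
E[X²] = 0.66·1.55556 + 0.34·18.423 = 7.29049.
Var(X) = E[X²] − (E[X])² = 7.29049 − 3.41363 = 3.87686.

3.8769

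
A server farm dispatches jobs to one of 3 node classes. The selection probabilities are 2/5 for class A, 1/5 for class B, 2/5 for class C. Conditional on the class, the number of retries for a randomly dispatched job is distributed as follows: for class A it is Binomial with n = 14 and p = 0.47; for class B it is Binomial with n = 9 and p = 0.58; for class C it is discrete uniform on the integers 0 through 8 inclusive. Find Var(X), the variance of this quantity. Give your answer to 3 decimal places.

Per component, A: μ=6.58, E[X²]=46.7838; B: μ=5.22, E[X²]=29.4408; C: μ=4, E[X²]=22.6667.
E[X] = 0.4·6.58 + 0.2·5.22 + 0.4·4 = 5.276.
E[X²] = 0.4·46.7838 + 0.2·29.4408 + 0.4·22.6667 = 33.6683.
Var(X) = E[X²] − (E[X])² = 33.6683 − 27.8362 = 5.83217.

5.832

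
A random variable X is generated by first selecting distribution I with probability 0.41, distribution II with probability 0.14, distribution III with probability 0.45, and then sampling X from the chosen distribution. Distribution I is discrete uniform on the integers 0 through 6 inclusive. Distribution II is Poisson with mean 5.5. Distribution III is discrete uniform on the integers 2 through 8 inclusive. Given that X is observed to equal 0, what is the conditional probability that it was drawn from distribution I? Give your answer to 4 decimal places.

Likelihoods P(X=0 | ·): I: 0.142857; II: 0.00408677; III: 0.
Posterior ∝ prior × likelihood. Numerator for I: 0.41·0.142857 = 0.0585714.
Normalizing constant: 0.41·0.142857 + 0.14·0.00408677 + 0.45·0 = 0.0591436.
P(I | observation) = 0.0585714 / 0.0591436 = 0.990326.

0.9903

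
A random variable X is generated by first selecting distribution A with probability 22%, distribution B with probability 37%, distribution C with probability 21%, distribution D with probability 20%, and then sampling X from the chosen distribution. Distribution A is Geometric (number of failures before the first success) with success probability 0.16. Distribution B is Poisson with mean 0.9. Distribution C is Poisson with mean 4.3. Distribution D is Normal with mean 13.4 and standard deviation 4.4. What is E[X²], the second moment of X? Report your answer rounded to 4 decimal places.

For each component E[X²] = Var + (mean)², giving A: 60.375; B: 1.71; C: 22.79; D: 198.92.
Overall E[X²] = 0.22·60.375 + 0.37·1.71 + 0.21·22.79 + 0.2·198.92 = 58.4851.

58.4851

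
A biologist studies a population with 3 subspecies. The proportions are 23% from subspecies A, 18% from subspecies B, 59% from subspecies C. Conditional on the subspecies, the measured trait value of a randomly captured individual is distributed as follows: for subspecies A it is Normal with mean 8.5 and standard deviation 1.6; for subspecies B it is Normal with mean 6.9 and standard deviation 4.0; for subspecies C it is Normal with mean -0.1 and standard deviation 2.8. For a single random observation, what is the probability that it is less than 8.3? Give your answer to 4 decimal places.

Conditional on each subspecies, P(X < 8.3): A: 0.450262; B: 0.636831; C: 0.99865.
By total probability, P(X < 8.3) = 0.23·0.450262 + 0.18·0.636831 + 0.59·0.99865 = 0.807393.

0.8074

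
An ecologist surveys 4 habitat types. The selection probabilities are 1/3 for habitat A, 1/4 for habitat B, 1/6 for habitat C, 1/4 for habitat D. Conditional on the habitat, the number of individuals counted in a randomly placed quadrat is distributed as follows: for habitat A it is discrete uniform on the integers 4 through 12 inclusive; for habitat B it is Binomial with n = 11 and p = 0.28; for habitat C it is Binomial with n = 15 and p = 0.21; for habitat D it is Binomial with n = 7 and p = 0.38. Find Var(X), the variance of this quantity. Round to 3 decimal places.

Per component, A: μ=8, E[X²]=70.6667; B: μ=3.08, E[X²]=11.704; C: μ=3.15, E[X²]=12.411; D: μ=2.66, E[X²]=8.7248.
E[X] = 0.333333·8 + 0.25·3.08 + 0.166667·3.15 + 0.25·2.66 = 4.62667.
E[X²] = 0.333333·70.6667 + 0.25·11.704 + 0.166667·12.411 + 0.25·8.7248 = 30.7313.
Var(X) = E[X²] − (E[X])² = 30.7313 − 21.406 = 9.32521.

9.325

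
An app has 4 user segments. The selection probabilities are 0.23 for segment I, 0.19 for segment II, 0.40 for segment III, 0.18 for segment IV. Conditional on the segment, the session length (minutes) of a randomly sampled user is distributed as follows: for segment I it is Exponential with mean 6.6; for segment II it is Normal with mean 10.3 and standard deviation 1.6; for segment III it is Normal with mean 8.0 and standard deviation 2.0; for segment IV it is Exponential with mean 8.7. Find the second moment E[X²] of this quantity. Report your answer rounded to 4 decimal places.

95.1295

For each component E[X²] = Var + (mean)², giving I: 87.12; II: 108.65; III: 68; IV: 151.38.
Overall E[X²] = 0.23·87.12 + 0.19·108.65 + 0.4·68 + 0.18·151.38 = 95.1295.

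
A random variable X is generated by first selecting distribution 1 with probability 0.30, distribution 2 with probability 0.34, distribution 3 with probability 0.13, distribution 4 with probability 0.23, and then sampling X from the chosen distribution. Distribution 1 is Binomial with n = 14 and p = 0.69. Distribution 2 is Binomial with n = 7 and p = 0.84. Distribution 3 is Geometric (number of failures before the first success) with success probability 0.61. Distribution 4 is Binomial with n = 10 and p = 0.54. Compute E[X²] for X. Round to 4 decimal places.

For each component E[X²] = Var + (mean)², giving 1: 96.3102; 2: 35.5152; 3: 1.45687; 4: 31.644.
Overall E[X²] = 0.3·96.3102 + 0.34·35.5152 + 0.13·1.45687 + 0.23·31.644 = 48.4357.

48.4357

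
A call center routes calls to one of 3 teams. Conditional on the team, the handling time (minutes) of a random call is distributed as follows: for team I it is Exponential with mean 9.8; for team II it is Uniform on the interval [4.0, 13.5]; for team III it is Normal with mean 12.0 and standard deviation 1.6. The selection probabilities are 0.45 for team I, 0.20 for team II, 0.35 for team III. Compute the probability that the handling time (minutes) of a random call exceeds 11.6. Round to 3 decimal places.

0.387

Conditional on each team, P(X > 11.6): I: 0.306152; II: 0.2; III: 0.598706.
By total probability, P(X > 11.6) = 0.45·0.306152 + 0.2·0.2 + 0.35·0.598706 = 0.387316.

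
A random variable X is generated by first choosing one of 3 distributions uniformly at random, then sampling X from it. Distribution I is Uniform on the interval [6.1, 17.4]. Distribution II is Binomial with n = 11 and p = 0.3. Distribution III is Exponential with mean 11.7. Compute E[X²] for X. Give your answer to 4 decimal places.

145.2278

For each component E[X²] = Var + (mean)², giving I: 148.703; II: 13.2; III: 273.78.
Overall E[X²] = 0.333333·148.703 + 0.333333·13.2 + 0.333333·273.78 = 145.228.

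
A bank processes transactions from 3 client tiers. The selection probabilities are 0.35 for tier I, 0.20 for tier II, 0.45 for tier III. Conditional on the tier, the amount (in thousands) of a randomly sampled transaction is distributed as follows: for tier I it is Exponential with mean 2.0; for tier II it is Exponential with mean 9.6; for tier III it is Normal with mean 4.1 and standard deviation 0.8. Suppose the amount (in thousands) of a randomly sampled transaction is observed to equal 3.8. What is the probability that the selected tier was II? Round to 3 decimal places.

0.056

Likelihoods f(3.8 | ·): I: 0.0747843; II: 0.0701165; III: 0.464819.
Posterior ∝ prior × likelihood. Numerator for II: 0.2·0.0701165 = 0.0140233.
Normalizing constant: 0.35·0.0747843 + 0.2·0.0701165 + 0.45·0.464819 = 0.249366.
P(II | observation) = 0.0140233 / 0.249366 = 0.0562358.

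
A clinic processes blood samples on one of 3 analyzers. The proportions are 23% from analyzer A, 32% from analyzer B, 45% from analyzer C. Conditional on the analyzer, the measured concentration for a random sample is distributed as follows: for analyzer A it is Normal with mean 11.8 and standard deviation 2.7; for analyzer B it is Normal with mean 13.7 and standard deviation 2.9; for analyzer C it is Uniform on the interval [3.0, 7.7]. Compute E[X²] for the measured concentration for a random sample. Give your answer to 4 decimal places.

For each component E[X²] = Var + (mean)², giving A: 146.53; B: 196.1; C: 30.4633.
Overall E[X²] = 0.23·146.53 + 0.32·196.1 + 0.45·30.4633 = 110.162.

110.1624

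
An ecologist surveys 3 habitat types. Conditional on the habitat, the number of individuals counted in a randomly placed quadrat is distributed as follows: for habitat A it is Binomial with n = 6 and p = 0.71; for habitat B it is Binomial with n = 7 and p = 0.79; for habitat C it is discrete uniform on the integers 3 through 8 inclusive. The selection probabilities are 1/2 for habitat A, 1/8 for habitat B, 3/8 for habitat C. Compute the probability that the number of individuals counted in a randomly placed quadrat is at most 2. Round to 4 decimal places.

Conditional on each habitat, P(X ≤ 2): A: 0.0628136; B: 0.00584496; C: 0.
By total probability, P(X ≤ 2) = 0.5·0.0628136 + 0.125·0.00584496 + 0.375·0 = 0.0321374.

0.0321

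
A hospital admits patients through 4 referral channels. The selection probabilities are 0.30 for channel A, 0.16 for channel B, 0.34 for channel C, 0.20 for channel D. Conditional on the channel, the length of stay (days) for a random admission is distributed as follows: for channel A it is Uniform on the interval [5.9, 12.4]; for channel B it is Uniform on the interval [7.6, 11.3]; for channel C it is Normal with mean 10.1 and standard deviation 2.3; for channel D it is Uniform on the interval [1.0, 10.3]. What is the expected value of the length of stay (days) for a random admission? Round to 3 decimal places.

Component means — A: 9.15; B: 9.45; C: 10.1; D: 5.65.
E[X] = 0.3·9.15 + 0.16·9.45 + 0.34·10.1 + 0.2·5.65 = 8.821.

8.821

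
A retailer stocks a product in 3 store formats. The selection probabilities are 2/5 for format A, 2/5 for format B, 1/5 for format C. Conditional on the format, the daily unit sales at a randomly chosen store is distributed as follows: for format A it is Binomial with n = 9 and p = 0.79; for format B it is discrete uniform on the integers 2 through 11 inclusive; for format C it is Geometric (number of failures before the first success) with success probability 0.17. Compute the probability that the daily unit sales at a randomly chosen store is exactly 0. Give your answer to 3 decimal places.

Conditional on each format, P(X = 0): A: 7.9428e-07; B: 0; C: 0.17.
By total probability, P(X = 0) = 0.4·7.9428e-07 + 0.4·0 + 0.2·0.17 = 0.0340003.

0.034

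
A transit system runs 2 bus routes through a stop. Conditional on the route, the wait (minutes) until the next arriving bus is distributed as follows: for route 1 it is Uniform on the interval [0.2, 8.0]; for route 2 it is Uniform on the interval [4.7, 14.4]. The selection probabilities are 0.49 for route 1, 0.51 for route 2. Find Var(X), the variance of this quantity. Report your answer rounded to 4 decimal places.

Per component, 1: μ=4.1, E[X²]=21.88; 2: μ=9.55, E[X²]=99.0433.
E[X] = 0.49·4.1 + 0.51·9.55 = 6.8795.
E[X²] = 0.49·21.88 + 0.51·99.0433 = 61.2333.
Var(X) = E[X²] − (E[X])² = 61.2333 − 47.3275 = 13.9058.

13.9058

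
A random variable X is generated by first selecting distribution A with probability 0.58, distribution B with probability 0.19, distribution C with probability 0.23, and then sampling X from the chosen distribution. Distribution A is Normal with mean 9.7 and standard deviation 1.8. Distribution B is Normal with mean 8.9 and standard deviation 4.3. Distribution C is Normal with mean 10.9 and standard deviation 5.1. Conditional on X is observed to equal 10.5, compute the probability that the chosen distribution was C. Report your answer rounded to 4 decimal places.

Likelihoods f(10.5 | ·): A: 0.200791; B: 0.0865719; C: 0.0779837.
Posterior ∝ prior × likelihood. Numerator for C: 0.23·0.0779837 = 0.0179363.
Normalizing constant: 0.58·0.200791 + 0.19·0.0865719 + 0.23·0.0779837 = 0.150844.
P(C | observation) = 0.0179363 / 0.150844 = 0.118906.

0.1189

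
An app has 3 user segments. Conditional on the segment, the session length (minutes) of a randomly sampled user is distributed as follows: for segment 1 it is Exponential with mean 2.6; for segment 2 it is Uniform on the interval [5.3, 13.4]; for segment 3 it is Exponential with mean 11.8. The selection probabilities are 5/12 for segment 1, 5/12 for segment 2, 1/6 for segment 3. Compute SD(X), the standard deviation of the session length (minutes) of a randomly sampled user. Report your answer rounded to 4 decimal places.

6.5197

Per component, 1: μ=2.6, E[X²]=13.52; 2: μ=9.35, E[X²]=92.89; 3: μ=11.8, E[X²]=278.48.
E[X] = 0.416667·2.6 + 0.416667·9.35 + 0.166667·11.8 = 6.94583.
E[X²] = 0.416667·13.52 + 0.416667·92.89 + 0.166667·278.48 = 90.7508.
Var(X) = E[X²] − (E[X])² = 90.7508 − 48.2446 = 42.5062.
SD(X) = √42.5062 = 6.51968.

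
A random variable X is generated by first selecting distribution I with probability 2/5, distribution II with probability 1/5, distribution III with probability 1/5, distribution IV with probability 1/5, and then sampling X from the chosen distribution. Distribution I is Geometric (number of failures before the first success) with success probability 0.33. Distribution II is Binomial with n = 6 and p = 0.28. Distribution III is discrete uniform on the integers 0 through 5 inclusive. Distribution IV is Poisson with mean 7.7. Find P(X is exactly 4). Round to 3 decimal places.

0.083

Conditional on each component, P(X = 4): I: 0.0664987; II: 0.0477957; III: 0.166667; IV: 0.0663261.
By total probability, P(X = 4) = 0.4·0.0664987 + 0.2·0.0477957 + 0.2·0.166667 + 0.2·0.0663261 = 0.0827572.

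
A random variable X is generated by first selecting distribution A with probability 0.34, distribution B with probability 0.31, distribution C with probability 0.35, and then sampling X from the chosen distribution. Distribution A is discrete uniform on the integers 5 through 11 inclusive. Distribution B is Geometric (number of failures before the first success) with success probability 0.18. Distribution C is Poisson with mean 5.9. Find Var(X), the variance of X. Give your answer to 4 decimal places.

Per component, A: μ=8, E[X²]=68; B: μ=4.55556, E[X²]=46.0617; C: μ=5.9, E[X²]=40.71.
E[X] = 0.34·8 + 0.31·4.55556 + 0.35·5.9 = 6.19722.
E[X²] = 0.34·68 + 0.31·46.0617 + 0.35·40.71 = 51.6476.
Var(X) = E[X²] − (E[X])² = 51.6476 − 38.4056 = 13.2421.

13.2421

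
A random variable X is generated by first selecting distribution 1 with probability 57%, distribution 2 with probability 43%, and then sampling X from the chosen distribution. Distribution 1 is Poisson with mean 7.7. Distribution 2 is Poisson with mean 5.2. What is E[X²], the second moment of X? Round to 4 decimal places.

For each component E[X²] = Var + (mean)², giving 1: 66.99; 2: 32.24.
Overall E[X²] = 0.57·66.99 + 0.43·32.24 = 52.0475.

52.0475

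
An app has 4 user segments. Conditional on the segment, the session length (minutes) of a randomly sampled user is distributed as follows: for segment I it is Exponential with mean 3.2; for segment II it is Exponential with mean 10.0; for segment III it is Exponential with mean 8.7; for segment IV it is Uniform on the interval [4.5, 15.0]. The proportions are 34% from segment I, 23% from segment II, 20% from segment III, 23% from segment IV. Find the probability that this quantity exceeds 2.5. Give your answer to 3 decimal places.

0.715

Conditional on each segment, P(X > 2.5): I: 0.457833; II: 0.778801; III: 0.750244; IV: 1.
By total probability, P(X > 2.5) = 0.34·0.457833 + 0.23·0.778801 + 0.2·0.750244 + 0.23·1 = 0.714836.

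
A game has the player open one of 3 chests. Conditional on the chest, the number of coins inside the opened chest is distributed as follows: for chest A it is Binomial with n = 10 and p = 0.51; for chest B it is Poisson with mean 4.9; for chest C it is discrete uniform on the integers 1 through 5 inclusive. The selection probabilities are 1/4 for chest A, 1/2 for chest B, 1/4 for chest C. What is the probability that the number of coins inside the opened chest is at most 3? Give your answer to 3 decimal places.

0.329

Conditional on each chest, P(X ≤ 3): A: 0.155961; B: 0.279345; C: 0.6.
By total probability, P(X ≤ 3) = 0.25·0.155961 + 0.5·0.279345 + 0.25·0.6 = 0.328663.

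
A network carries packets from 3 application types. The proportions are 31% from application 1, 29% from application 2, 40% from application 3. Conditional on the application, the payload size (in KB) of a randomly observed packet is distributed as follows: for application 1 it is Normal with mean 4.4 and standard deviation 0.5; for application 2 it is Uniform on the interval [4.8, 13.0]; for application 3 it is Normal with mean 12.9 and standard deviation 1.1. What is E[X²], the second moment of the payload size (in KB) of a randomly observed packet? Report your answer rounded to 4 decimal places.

97.7230

For each component E[X²] = Var + (mean)², giving 1: 19.61; 2: 84.8133; 3: 167.62.
Overall E[X²] = 0.31·19.61 + 0.29·84.8133 + 0.4·167.62 = 97.723.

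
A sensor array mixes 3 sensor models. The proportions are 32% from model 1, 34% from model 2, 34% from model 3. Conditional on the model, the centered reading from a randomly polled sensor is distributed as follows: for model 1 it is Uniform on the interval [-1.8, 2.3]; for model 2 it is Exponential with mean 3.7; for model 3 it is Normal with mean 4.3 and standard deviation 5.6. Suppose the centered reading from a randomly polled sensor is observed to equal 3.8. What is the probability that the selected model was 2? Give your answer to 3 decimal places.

0.577

Likelihoods f(3.8 | ·): 1: 0; 2: 0.0967757; 3: 0.0709563.
Posterior ∝ prior × likelihood. Numerator for 2: 0.34·0.0967757 = 0.0329037.
Normalizing constant: 0.32·0 + 0.34·0.0967757 + 0.34·0.0709563 = 0.0570289.
P(2 | observation) = 0.0329037 / 0.0570289 = 0.576966.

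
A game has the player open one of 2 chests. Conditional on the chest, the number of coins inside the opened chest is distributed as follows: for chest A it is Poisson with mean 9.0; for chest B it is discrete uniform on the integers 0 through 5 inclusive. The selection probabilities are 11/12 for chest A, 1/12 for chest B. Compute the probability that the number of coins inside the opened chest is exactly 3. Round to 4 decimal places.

0.0276

Conditional on each chest, P(X = 3): A: 0.0149943; B: 0.166667.
By total probability, P(X = 3) = 0.916667·0.0149943 + 0.0833333·0.166667 = 0.0276337.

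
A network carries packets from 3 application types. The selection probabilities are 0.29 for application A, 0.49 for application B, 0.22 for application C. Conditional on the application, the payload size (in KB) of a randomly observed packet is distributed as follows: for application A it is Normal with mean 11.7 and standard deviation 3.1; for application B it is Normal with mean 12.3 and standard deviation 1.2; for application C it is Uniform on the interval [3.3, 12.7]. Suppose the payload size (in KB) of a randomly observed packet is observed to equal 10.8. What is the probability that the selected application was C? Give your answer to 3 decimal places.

Likelihoods f(10.8 | ·): A: 0.12338; B: 0.152208; C: 0.106383.
Posterior ∝ prior × likelihood. Numerator for C: 0.22·0.106383 = 0.0234043.
Normalizing constant: 0.29·0.12338 + 0.49·0.152208 + 0.22·0.106383 = 0.133766.
P(C | observation) = 0.0234043 / 0.133766 = 0.174964.

0.175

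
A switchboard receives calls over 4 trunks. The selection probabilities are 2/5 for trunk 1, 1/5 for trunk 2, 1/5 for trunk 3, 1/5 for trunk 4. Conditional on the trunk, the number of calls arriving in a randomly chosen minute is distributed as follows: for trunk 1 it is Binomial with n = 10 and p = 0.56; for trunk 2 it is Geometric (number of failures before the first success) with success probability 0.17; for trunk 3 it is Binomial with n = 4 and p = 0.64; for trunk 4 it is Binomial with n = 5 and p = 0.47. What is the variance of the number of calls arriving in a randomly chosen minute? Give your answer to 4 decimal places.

Per component, 1: μ=5.6, E[X²]=33.824; 2: μ=4.88235, E[X²]=52.5571; 3: μ=2.56, E[X²]=7.4752; 4: μ=2.35, E[X²]=6.768.
E[X] = 0.4·5.6 + 0.2·4.88235 + 0.2·2.56 + 0.2·2.35 = 4.19847.
E[X²] = 0.4·33.824 + 0.2·52.5571 + 0.2·7.4752 + 0.2·6.768 = 26.8897.
Var(X) = E[X²] − (E[X])² = 26.8897 − 17.6272 = 9.2625.

9.2625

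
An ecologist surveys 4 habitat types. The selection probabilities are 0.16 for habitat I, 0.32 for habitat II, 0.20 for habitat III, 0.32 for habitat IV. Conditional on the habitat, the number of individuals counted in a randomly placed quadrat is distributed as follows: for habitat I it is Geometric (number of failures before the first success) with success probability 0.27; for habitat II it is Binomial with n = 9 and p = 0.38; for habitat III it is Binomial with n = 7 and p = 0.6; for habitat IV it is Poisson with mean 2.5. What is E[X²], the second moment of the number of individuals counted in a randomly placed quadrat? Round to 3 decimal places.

13.857

For each component E[X²] = Var + (mean)², giving I: 17.3237; II: 13.8168; III: 19.32; IV: 8.75.
Overall E[X²] = 0.16·17.3237 + 0.32·13.8168 + 0.2·19.32 + 0.32·8.75 = 13.8572.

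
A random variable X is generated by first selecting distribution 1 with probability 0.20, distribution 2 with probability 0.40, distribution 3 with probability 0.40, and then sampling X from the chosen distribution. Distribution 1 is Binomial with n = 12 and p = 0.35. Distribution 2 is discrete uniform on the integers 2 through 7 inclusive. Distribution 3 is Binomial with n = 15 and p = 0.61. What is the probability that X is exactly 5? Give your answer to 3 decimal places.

0.116

Conditional on each component, P(X = 5): 1: 0.20392; 2: 0.166667; 3: 0.0206467.
By total probability, P(X = 5) = 0.2·0.20392 + 0.4·0.166667 + 0.4·0.0206467 = 0.115709.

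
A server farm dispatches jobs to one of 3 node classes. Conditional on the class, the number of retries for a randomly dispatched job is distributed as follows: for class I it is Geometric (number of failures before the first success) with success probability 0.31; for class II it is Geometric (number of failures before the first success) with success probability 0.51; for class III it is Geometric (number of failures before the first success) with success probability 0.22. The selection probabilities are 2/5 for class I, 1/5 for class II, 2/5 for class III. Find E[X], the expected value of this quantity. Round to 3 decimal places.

2.501

Component means — I: 2.22581; II: 0.960784; III: 3.54545.
E[X] = 0.4·2.22581 + 0.2·0.960784 + 0.4·3.54545 = 2.50066.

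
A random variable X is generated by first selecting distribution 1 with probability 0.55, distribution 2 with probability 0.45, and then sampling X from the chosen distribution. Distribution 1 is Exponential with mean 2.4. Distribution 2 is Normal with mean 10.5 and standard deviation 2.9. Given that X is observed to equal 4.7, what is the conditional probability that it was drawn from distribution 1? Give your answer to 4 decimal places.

0.7942

Likelihoods f(4.7 | ·): 1: 0.0587889; 2: 0.0186176.
Posterior ∝ prior × likelihood. Numerator for 1: 0.55·0.0587889 = 0.0323339.
Normalizing constant: 0.55·0.0587889 + 0.45·0.0186176 = 0.0407118.
P(1 | observation) = 0.0323339 / 0.0407118 = 0.794214.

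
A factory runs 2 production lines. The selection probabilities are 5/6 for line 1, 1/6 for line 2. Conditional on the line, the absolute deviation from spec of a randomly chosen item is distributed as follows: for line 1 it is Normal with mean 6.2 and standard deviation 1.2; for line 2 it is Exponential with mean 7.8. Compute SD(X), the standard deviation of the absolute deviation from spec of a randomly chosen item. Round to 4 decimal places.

3.4199

Per component, 1: μ=6.2, E[X²]=39.88; 2: μ=7.8, E[X²]=121.68.
E[X] = 0.833333·6.2 + 0.166667·7.8 = 6.46667.
E[X²] = 0.833333·39.88 + 0.166667·121.68 = 53.5133.
Var(X) = E[X²] − (E[X])² = 53.5133 − 41.8178 = 11.6956.
SD(X) = √11.6956 = 3.41988.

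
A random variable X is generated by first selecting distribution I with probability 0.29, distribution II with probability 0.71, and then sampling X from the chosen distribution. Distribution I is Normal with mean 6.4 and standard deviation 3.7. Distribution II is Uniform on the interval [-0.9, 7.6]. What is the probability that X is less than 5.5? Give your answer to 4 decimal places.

0.6517

Conditional on each component, P(X < 5.5): I: 0.403908; II: 0.752941.
By total probability, P(X < 5.5) = 0.29·0.403908 + 0.71·0.752941 = 0.651722.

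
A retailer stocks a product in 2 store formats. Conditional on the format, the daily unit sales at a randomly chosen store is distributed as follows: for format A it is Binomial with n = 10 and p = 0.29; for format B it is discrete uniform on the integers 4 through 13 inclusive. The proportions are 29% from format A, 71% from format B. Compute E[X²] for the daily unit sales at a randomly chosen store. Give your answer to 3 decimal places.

60.191

For each component E[X²] = Var + (mean)², giving A: 10.469; B: 80.5.
Overall E[X²] = 0.29·10.469 + 0.71·80.5 = 60.191.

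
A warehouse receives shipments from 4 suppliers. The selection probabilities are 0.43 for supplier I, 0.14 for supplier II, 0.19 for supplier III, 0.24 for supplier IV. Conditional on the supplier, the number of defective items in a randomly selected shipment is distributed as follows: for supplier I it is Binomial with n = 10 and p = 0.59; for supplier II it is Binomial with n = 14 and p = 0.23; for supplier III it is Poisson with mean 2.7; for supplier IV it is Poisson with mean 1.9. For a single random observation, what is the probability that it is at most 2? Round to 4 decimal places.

Conditional on each supplier, P(X ≤ 2): I: 0.0145738; II: 0.342576; III: 0.493624; IV: 0.70372.
By total probability, P(X ≤ 2) = 0.43·0.0145738 + 0.14·0.342576 + 0.19·0.493624 + 0.24·0.70372 = 0.316909.

0.3169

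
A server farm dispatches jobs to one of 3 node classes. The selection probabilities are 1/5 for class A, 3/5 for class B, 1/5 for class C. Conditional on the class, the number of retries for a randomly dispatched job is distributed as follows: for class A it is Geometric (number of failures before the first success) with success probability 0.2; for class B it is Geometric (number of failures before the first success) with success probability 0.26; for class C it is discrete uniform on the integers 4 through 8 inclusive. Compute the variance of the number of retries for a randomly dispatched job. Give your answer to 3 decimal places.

Per component, A: μ=4, E[X²]=36; B: μ=2.84615, E[X²]=19.0473; C: μ=6, E[X²]=38.
E[X] = 0.2·4 + 0.6·2.84615 + 0.2·6 = 3.70769.
E[X²] = 0.2·36 + 0.6·19.0473 + 0.2·38 = 26.2284.
Var(X) = E[X²] − (E[X])² = 26.2284 − 13.747 = 12.4814.

12.481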